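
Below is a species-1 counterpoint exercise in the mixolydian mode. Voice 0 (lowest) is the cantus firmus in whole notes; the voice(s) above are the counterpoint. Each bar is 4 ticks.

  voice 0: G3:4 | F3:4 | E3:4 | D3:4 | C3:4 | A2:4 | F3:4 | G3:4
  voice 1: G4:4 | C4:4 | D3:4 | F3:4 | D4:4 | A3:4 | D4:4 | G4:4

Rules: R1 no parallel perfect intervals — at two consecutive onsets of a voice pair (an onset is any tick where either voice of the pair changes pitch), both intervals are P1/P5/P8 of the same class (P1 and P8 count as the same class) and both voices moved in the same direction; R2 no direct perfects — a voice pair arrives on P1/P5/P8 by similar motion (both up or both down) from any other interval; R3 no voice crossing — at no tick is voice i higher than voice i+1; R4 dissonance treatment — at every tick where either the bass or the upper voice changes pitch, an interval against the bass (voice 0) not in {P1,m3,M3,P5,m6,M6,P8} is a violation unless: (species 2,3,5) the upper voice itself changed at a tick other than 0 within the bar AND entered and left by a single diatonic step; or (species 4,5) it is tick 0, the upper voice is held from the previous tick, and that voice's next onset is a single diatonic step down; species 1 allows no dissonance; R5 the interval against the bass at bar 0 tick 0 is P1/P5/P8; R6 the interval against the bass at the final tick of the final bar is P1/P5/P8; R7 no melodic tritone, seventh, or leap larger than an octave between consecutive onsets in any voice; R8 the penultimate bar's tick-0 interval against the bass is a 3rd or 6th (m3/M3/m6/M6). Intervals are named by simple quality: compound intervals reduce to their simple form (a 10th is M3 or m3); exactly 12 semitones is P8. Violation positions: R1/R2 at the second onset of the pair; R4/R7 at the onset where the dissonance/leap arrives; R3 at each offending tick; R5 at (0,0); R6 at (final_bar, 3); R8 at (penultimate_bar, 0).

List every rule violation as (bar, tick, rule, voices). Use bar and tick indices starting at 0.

bar 0: v0=G3 v1=G4 downbeat P8
bar 1: v0=F3 v1=C4 downbeat P5
bar 2: v0=E3 v1=D3 downbeat M2
bar 3: v0=D3 v1=F3 downbeat m3
bar 4: v0=C3 v1=D4 downbeat M2
bar 5: v0=A2 v1=A3 downbeat P8
bar 6: v0=F3 v1=D4 downbeat M6
bar 7: v0=G3 v1=G4 downbeat P8
  -> R2 @ bar 1 tick 0 v(0, 1): G3/G4 P8 -> F3/C4 P5 similar
  -> R3 @ bar 2 tick 0 v(0, 1): E3 above D3
  -> R4 @ bar 2 tick 0 v(0, 1): E3/D3 M2 untreated
  -> R7 @ bar 2 tick 0 v(1,): C4->D3 leap 10st
  -> R3 @ bar 2 tick 1 v(0, 1): E3 above D3
  -> R3 @ bar 2 tick 2 v(0, 1): E3 above D3
  -> R3 @ bar 2 tick 3 v(0, 1): E3 above D3
  -> R4 @ bar 4 tick 0 v(0, 1): C3/D4 M2 untreated
  -> R2 @ bar 5 tick 0 v(0, 1): C3/D4 M2 -> A2/A3 P8 similar
  -> R2 @ bar 7 tick 0 v(0, 1): F3/D4 M6 -> G3/G4 P8 similar

(1, 0, R2, (0, 1))
(2, 0, R3, (0, 1))
(2, 0, R4, (0, 1))
(2, 0, R7, (1,))
(2, 1, R3, (0, 1))
(2, 2, R3, (0, 1))
(2, 3, R3, (0, 1))
(4, 0, R4, (0, 1))
(5, 0, R2, (0, 1))
(7, 0, R2, (0, 1))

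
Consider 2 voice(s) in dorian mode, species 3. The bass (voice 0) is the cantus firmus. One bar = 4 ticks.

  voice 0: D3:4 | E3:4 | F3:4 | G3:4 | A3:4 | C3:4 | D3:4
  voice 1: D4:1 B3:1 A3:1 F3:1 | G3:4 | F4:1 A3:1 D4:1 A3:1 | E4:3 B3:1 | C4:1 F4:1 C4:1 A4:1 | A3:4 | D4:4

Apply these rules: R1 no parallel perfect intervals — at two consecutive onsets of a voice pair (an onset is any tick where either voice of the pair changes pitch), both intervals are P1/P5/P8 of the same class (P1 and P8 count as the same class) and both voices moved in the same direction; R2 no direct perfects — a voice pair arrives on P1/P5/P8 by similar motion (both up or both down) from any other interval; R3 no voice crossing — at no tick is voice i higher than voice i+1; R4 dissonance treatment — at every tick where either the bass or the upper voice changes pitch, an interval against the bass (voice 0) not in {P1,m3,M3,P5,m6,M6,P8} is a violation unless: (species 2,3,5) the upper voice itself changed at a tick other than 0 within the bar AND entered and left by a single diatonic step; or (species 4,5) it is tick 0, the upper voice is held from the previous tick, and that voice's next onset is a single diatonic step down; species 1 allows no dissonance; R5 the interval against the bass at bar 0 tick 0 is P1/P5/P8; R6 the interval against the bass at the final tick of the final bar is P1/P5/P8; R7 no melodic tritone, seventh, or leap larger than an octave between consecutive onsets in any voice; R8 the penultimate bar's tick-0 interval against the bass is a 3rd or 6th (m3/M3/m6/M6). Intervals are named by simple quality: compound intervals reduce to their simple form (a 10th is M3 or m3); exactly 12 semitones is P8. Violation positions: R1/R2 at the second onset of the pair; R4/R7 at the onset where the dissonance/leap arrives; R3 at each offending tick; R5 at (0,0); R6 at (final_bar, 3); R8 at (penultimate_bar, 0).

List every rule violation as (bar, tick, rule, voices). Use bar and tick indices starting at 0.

bar 0: v0=D3 v1=D4 downbeat P8
bar 1: v0=E3 v1=G3 downbeat m3
bar 2: v0=F3 v1=F4 downbeat P8
bar 3: v0=G3 v1=E4 downbeat M6
bar 4: v0=A3 v1=C4 downbeat m3
bar 5: v0=C3 v1=A3 downbeat M6
bar 6: v0=D3 v1=D4 downbeat P8
  -> R2 @ bar 2 tick 0 v(0, 1): E3/G3 m3 -> F3/F4 P8 similar
  -> R7 @ bar 2 tick 0 v(1,): G3->F4 leap 10st
  -> R2 @ bar 6 tick 0 v(0, 1): C3/A3 M6 -> D3/D4 P8 similar

(2, 0, R2, (0, 1))
(2, 0, R7, (1,))
(6, 0, R2, (0, 1))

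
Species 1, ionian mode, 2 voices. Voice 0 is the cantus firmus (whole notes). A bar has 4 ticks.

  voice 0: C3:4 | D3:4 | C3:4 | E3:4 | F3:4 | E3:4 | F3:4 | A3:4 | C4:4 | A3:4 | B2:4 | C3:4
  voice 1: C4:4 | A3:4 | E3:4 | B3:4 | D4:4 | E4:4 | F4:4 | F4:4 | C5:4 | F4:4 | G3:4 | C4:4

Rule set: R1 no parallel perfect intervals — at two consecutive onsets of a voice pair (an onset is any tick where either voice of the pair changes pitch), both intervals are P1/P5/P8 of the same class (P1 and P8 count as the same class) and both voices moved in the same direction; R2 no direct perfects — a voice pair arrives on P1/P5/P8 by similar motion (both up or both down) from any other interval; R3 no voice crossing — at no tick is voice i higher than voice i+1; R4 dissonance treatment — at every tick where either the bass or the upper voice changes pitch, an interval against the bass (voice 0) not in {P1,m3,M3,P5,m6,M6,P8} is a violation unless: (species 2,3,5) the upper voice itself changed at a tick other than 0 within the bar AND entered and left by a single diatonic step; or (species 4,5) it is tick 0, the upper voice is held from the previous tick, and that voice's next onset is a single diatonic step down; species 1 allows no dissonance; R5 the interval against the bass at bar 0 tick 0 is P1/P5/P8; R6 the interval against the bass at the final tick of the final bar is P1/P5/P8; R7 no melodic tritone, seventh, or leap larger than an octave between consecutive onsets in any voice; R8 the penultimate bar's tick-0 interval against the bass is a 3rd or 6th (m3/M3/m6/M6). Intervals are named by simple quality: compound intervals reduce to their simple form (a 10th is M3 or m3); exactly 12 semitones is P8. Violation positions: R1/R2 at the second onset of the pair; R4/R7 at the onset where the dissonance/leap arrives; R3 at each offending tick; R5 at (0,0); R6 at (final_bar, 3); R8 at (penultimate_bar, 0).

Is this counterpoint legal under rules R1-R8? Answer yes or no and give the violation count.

No (6 violations)

bar 0: v0=C3 v1=C4 (P8)
bar 1: v0=D3 v1=A3 (P5)
bar 2: v0=C3 v1=E3 (M3)
bar 3: v0=E3 v1=B3 (P5)
bar 4: v0=F3 v1=D4 (M6)
bar 5: v0=E3 v1=E4 (P8)
bar 6: v0=F3 v1=F4 (P8)
bar 7: v0=A3 v1=F4 (m6)
bar 8: v0=C4 v1=C5 (P8)
bar 9: v0=A3 v1=F4 (m6)
bar 10: v0=B2 v1=G3 (m6)
bar 11: v0=C3 v1=C4 (P8)
  R2 @ bar3.0: C3/E3 M3 -> E3/B3 P5 similar
  R1 @ bar6.0: E3/E4 P8 -> F3/F4 P8 similar
  R2 @ bar8.0: A3/F4 m6 -> C4/C5 P8 similar
  R7 @ bar10.0: A3->B2 leap 10st
  R7 @ bar10.0: F4->G3 leap 10st
  R2 @ bar11.0: B2/G3 m6 -> C3/C4 P8 similar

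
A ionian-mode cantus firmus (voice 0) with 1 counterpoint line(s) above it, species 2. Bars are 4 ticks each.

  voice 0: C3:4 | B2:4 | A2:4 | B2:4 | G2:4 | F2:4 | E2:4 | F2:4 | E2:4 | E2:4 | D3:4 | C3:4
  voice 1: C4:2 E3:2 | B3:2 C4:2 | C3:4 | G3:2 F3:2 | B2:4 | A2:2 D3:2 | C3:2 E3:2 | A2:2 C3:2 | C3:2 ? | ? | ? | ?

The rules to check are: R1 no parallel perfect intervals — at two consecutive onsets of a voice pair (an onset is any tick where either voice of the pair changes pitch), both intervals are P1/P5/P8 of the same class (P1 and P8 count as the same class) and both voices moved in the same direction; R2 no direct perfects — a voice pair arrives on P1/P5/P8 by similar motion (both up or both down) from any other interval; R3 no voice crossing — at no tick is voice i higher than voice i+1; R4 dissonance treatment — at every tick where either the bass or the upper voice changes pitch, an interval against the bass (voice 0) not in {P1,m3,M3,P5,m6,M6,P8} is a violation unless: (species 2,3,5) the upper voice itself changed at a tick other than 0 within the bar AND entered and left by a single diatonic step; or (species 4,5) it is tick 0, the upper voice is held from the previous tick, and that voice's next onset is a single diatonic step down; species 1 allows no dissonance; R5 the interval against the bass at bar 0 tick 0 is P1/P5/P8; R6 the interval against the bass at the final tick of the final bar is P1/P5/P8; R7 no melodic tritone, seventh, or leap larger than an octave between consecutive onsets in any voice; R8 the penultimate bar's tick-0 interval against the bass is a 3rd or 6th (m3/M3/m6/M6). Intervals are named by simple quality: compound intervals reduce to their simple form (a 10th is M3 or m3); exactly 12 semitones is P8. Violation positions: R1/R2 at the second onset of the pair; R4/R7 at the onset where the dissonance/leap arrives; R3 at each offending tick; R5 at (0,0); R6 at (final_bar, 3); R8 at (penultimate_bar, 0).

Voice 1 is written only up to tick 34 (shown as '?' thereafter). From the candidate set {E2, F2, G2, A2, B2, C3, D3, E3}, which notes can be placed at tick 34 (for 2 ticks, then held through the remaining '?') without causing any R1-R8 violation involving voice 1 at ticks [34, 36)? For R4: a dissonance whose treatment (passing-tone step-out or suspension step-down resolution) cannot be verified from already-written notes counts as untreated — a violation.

{B2, C3, E2, E3, G2}

E2: legal
F2: violates R4
G2: legal
A2: violates R4
B2: legal
C3: legal
D3: violates R4
E3: legal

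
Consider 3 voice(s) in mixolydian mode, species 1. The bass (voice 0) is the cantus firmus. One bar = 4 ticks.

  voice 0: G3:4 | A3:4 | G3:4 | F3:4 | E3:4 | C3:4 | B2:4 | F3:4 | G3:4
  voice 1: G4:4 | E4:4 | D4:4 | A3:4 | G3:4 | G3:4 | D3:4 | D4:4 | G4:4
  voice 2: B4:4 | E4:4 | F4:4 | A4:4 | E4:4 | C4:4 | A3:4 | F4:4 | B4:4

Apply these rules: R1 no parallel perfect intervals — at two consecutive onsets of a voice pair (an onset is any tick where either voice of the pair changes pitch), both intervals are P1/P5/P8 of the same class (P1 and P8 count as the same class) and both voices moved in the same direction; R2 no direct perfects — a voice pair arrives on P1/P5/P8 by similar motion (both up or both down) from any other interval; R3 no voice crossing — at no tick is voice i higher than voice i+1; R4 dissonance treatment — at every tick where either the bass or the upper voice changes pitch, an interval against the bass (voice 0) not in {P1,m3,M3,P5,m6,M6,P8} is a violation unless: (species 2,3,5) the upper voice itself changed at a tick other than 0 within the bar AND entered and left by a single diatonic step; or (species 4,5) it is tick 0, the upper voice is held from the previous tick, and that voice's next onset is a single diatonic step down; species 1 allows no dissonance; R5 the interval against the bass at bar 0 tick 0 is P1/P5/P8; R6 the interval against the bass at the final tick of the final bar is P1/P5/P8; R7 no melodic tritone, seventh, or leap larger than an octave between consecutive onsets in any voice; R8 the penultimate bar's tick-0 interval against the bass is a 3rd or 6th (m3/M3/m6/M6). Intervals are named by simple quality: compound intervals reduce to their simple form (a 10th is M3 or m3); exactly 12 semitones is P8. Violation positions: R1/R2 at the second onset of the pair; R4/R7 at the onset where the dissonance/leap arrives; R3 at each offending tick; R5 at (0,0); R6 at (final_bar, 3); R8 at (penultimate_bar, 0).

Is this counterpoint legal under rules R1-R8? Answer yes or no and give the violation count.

bar 0: v0=G3 v1=G4 v2=B4 (M3)
bar 1: v0=A3 v1=E4 v2=E4 (P5)
bar 2: v0=G3 v1=D4 v2=F4 (m7)
bar 3: v0=F3 v1=A3 v2=A4 (M3)
bar 4: v0=E3 v1=G3 v2=E4 (P8)
bar 5: v0=C3 v1=G3 v2=C4 (P8)
bar 6: v0=B2 v1=D3 v2=A3 (m7)
bar 7: v0=F3 v1=D4 v2=F4 (P8)
bar 8: v0=G3 v1=G4 v2=B4 (M3)
  R5 @ bar0.0: opens on M3
  R2 @ bar1.0: G4/B4 M3 -> E4/E4 P1 similar
  R1 @ bar2.0: A3/E4 P5 -> G3/D4 P5 similar
  R4 @ bar2.0: G3/F4 m7 untreated
  R2 @ bar4.0: F3/A4 M3 -> E3/E4 P8 similar
  R1 @ bar5.0: E3/E4 P8 -> C3/C4 P8 similar
  R2 @ bar6.0: G3/C4 P4 -> D3/A3 P5 similar
  R4 @ bar6.0: B2/A3 m7 untreated
  R2 @ bar7.0: B2/A3 m7 -> F3/F4 P8 similar
  R7 @ bar7.0: B2->F3 leap 6st
  R8 @ bar7.0: penult P8 not 3rd/6th
  R2 @ bar8.0: F3/D4 M6 -> G3/G4 P8 similar
  R7 @ bar8.0: F4->B4 leap 6st
  R6 @ bar8.3: closes on M3

No (14 violations)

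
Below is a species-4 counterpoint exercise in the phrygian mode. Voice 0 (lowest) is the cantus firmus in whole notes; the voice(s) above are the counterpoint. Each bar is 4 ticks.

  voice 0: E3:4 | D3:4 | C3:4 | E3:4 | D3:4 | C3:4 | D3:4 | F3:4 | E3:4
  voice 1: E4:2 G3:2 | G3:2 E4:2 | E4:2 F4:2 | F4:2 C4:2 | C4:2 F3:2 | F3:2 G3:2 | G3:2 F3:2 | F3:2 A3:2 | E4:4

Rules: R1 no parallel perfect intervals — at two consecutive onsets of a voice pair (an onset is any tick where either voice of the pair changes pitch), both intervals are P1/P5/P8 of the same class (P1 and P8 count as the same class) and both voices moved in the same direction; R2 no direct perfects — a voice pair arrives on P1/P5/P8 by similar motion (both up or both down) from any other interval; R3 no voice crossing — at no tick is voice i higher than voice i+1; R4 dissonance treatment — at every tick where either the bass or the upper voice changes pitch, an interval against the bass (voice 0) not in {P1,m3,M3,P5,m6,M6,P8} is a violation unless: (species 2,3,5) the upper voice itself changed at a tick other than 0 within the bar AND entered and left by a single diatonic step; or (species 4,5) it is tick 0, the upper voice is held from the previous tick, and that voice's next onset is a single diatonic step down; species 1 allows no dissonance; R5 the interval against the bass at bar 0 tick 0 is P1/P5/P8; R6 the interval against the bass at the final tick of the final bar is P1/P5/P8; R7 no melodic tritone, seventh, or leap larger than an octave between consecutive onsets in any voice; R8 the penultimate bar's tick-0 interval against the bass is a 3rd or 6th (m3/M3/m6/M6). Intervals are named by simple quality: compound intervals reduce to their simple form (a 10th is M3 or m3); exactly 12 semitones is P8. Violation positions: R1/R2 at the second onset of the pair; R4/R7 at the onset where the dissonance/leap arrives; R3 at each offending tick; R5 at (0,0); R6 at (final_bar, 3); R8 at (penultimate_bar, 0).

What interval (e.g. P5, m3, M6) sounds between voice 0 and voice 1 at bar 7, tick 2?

M3

voice 0=F3 voice 1=A3 -> M3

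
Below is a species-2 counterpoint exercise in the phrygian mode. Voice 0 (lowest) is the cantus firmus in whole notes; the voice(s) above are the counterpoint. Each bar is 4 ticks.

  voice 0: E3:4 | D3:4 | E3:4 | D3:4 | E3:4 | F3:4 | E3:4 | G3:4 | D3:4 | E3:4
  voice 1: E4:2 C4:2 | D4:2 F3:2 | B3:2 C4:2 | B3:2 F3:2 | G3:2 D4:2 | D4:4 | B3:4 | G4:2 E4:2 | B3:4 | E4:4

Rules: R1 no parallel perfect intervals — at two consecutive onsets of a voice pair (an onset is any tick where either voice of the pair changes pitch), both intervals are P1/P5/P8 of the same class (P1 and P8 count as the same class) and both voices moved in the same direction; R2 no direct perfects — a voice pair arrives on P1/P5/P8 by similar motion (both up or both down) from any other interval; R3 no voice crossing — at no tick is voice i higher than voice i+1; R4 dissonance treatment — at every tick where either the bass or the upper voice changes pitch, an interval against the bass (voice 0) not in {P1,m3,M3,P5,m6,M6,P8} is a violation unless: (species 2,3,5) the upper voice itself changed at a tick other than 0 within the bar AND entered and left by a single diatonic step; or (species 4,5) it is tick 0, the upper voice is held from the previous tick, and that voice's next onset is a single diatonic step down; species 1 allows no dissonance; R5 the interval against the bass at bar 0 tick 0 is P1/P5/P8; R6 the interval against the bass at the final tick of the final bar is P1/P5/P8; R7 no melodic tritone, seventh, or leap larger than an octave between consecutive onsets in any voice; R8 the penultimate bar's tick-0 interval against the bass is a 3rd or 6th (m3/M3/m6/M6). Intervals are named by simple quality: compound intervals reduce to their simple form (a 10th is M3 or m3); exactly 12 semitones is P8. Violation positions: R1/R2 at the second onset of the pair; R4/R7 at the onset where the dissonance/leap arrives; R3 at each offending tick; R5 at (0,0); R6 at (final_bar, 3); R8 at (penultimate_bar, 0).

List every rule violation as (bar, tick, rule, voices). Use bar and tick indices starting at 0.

(2, 0, R2, (0, 1))
(2, 0, R7, (1,))
(3, 2, R7, (1,))
(4, 2, R4, (0, 1))
(6, 0, R2, (0, 1))
(7, 0, R2, (0, 1))
(9, 0, R2, (0, 1))

bar 0: v0=E3 v1=E4 downbeat P8
bar 1: v0=D3 v1=D4 downbeat P8
bar 2: v0=E3 v1=B3 downbeat P5
bar 3: v0=D3 v1=B3 downbeat M6
bar 4: v0=E3 v1=G3 downbeat m3
bar 5: v0=F3 v1=D4 downbeat M6
bar 6: v0=E3 v1=B3 downbeat P5
bar 7: v0=G3 v1=G4 downbeat P8
bar 8: v0=D3 v1=B3 downbeat M6
bar 9: v0=E3 v1=E4 downbeat P8
  -> R2 @ bar 2 tick 0 v(0, 1): D3/F3 m3 -> E3/B3 P5 similar
  -> R7 @ bar 2 tick 0 v(1,): F3->B3 leap 6st
  -> R7 @ bar 3 tick 2 v(1,): B3->F3 leap 6st
  -> R4 @ bar 4 tick 2 v(0, 1): E3/D4 m7 untreated
  -> R2 @ bar 6 tick 0 v(0, 1): F3/D4 M6 -> E3/B3 P5 similar
  -> R2 @ bar 7 tick 0 v(0, 1): E3/B3 P5 -> G3/G4 P8 similar
  -> R2 @ bar 9 tick 0 v(0, 1): D3/B3 M6 -> E3/E4 P8 similar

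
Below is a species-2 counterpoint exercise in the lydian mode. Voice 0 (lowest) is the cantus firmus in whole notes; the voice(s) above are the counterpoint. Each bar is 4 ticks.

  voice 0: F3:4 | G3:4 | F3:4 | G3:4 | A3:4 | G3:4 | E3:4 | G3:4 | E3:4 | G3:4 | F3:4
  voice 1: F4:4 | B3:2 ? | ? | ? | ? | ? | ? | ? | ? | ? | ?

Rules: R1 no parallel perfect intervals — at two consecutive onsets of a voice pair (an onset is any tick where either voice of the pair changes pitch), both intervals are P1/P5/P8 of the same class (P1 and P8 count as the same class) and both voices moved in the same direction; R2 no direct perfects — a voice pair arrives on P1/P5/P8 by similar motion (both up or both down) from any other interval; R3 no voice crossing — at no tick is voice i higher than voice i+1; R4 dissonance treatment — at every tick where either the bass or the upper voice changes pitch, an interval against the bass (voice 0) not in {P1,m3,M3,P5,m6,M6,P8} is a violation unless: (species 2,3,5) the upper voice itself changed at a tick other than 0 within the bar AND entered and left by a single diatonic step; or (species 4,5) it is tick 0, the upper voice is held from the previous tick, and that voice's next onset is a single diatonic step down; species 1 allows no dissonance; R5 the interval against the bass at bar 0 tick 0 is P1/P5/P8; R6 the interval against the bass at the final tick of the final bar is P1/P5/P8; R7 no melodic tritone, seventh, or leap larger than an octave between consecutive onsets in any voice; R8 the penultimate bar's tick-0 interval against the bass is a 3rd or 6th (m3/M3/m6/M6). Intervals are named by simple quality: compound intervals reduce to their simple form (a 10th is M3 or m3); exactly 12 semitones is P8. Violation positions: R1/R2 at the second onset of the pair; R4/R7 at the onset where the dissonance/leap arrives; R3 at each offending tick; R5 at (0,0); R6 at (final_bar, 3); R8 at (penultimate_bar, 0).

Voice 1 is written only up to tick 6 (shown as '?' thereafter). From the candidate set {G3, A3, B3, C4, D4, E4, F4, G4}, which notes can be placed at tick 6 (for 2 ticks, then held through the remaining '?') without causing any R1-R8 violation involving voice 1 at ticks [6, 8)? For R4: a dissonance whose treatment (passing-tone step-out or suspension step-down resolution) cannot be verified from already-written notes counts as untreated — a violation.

G3: legal
A3: violates R4
B3: legal
C4: violates R4
D4: legal
E4: legal
F4: violates R4,R7
G4: legal

{B3, D4, E4, G3, G4}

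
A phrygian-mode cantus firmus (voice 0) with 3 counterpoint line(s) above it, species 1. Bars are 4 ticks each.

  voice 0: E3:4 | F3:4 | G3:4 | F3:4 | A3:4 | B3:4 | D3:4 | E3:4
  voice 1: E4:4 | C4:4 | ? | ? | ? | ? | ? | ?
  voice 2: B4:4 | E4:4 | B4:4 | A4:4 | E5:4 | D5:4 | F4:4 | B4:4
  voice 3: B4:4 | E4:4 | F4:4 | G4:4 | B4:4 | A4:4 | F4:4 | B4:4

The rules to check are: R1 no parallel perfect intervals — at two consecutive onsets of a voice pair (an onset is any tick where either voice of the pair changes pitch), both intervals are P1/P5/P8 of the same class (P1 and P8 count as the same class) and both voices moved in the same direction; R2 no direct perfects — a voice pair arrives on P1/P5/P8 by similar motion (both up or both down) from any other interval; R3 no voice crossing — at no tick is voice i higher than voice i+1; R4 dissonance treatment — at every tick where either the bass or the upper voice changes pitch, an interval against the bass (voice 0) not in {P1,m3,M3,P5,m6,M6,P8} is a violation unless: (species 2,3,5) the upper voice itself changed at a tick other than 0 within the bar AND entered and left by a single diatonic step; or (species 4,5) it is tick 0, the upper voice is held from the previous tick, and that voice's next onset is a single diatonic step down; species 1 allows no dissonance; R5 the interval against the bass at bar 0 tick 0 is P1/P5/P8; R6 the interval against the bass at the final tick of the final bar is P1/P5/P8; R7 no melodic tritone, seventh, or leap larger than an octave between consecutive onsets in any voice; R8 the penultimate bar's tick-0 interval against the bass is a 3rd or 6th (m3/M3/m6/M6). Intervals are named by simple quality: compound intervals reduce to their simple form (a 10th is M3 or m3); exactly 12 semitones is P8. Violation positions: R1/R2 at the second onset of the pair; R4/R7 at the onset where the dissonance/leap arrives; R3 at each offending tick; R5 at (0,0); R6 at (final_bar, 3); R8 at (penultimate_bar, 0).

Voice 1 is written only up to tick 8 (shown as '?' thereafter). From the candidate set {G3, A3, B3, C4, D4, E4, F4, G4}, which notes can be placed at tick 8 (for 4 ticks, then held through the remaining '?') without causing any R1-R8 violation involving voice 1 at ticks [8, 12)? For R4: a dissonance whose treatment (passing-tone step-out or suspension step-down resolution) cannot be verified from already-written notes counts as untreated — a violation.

G3: legal
A3: violates R4
B3: legal
C4: violates R4
D4: violates R1
E4: violates R2
F4: violates R2,R4
G4: violates R2

{B3, G3}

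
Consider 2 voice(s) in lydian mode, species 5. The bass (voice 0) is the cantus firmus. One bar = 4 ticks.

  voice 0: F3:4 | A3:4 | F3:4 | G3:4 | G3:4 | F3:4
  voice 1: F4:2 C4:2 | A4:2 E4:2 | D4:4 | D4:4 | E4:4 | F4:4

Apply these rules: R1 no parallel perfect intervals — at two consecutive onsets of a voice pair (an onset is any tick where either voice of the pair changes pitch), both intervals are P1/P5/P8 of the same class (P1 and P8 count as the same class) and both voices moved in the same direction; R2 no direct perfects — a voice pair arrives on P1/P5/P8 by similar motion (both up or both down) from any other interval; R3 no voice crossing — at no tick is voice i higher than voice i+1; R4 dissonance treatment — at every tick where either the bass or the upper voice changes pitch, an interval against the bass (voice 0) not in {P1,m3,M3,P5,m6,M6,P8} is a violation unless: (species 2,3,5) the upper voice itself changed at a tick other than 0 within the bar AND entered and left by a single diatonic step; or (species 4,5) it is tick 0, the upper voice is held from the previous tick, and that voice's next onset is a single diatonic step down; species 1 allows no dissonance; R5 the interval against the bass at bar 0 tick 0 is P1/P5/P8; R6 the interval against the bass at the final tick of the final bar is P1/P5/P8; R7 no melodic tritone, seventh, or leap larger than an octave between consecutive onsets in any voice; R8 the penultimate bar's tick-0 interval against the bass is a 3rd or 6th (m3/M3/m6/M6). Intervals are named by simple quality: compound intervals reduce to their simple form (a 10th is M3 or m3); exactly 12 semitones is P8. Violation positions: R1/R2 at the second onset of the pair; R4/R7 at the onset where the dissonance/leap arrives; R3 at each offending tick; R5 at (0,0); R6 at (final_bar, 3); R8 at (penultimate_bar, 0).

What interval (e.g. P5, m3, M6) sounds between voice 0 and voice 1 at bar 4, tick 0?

M6

voice 0=G3 voice 1=E4 -> M6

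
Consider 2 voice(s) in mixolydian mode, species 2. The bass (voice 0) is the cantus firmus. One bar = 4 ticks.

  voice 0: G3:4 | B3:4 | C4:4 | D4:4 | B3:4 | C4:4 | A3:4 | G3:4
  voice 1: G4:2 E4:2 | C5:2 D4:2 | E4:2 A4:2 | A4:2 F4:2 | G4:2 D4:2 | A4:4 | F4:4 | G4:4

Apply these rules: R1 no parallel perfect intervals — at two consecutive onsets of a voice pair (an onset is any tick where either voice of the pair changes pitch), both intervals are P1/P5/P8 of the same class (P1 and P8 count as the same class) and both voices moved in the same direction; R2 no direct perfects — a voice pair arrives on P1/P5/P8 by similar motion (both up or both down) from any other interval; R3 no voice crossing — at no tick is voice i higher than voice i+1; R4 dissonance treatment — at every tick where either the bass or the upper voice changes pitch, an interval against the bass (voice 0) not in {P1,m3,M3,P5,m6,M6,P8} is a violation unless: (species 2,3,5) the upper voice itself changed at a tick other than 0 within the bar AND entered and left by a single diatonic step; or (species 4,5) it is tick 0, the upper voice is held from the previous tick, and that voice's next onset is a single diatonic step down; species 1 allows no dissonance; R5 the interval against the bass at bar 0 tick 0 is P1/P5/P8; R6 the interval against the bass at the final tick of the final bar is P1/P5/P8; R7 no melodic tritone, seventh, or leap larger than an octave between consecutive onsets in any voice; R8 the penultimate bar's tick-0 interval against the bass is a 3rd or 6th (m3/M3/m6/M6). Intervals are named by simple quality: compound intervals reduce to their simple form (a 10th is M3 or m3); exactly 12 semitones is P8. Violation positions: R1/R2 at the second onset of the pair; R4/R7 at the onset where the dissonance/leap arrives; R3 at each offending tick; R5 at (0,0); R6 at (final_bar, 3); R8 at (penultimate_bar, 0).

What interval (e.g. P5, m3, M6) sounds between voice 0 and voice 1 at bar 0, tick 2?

voice 0=G3 voice 1=E4 -> M6

M6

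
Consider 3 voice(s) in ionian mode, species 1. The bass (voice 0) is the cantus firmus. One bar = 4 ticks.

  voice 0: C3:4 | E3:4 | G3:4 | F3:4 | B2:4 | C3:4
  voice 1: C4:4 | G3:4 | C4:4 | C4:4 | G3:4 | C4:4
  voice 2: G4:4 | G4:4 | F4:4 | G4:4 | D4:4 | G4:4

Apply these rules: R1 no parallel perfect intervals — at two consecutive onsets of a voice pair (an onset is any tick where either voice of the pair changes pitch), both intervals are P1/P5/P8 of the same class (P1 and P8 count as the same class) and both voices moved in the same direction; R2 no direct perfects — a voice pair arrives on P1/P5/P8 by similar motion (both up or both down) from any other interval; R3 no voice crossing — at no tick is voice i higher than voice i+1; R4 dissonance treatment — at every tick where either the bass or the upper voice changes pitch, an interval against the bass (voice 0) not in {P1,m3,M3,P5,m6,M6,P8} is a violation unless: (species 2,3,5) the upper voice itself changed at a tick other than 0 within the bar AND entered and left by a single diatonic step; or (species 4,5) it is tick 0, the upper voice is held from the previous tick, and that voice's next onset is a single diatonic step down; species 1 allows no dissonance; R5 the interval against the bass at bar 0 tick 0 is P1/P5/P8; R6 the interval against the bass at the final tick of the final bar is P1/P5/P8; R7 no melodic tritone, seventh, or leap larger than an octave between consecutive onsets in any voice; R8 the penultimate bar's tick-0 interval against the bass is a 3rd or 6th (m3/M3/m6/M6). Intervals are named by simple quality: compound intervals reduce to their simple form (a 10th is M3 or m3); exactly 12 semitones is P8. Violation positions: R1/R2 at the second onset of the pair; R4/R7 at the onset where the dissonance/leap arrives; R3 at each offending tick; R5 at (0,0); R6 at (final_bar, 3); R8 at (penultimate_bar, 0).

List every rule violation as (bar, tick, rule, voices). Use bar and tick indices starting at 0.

(2, 0, R4, (0, 1))
(2, 0, R4, (0, 2))
(3, 0, R4, (0, 2))
(4, 0, R1, (1, 2))
(4, 0, R7, (0,))
(5, 0, R1, (1, 2))
(5, 0, R2, (0, 1))
(5, 0, R2, (0, 2))

bar 0: v0=C3 v1=C4 v2=G4 downbeat P5
bar 1: v0=E3 v1=G3 v2=G4 downbeat m3
bar 2: v0=G3 v1=C4 v2=F4 downbeat m7
bar 3: v0=F3 v1=C4 v2=G4 downbeat M2
bar 4: v0=B2 v1=G3 v2=D4 downbeat m3
bar 5: v0=C3 v1=C4 v2=G4 downbeat P5
  -> R4 @ bar 2 tick 0 v(0, 1): G3/C4 P4 untreated
  -> R4 @ bar 2 tick 0 v(0, 2): G3/F4 m7 untreated
  -> R4 @ bar 3 tick 0 v(0, 2): F3/G4 M2 untreated
  -> R1 @ bar 4 tick 0 v(1, 2): C4/G4 P5 -> G3/D4 P5 similar
  -> R7 @ bar 4 tick 0 v(0,): F3->B2 leap 6st
  -> R1 @ bar 5 tick 0 v(1, 2): G3/D4 P5 -> C4/G4 P5 similar
  -> R2 @ bar 5 tick 0 v(0, 1): B2/G3 m6 -> C3/C4 P8 similar
  -> R2 @ bar 5 tick 0 v(0, 2): B2/D4 m3 -> C3/G4 P5 similar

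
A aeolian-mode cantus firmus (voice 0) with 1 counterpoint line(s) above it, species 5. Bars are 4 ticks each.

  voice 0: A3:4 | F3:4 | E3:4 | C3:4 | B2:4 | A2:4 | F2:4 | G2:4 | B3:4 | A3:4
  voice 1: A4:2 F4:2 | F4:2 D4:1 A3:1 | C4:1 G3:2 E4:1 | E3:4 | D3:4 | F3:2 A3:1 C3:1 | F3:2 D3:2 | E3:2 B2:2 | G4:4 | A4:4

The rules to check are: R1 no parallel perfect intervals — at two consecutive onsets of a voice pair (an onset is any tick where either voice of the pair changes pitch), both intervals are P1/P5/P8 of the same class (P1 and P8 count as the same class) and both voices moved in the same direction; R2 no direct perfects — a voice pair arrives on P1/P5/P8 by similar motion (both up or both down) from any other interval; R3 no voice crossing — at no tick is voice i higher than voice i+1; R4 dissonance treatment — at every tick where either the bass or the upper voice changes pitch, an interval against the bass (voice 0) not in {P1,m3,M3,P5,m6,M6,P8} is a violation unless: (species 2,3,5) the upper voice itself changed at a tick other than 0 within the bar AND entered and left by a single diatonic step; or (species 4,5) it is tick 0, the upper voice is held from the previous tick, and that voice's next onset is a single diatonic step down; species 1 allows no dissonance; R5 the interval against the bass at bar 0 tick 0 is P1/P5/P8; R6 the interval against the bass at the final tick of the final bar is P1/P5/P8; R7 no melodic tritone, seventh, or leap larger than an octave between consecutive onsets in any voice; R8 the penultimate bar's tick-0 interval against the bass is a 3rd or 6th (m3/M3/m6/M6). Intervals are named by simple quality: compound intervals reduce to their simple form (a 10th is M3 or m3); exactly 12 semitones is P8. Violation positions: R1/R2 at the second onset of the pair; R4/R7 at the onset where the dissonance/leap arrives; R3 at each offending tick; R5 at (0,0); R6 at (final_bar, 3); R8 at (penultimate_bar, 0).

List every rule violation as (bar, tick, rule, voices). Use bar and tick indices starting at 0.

(8, 0, R7, (0,))
(8, 0, R7, (1,))

bar 0: v0=A3 v1=A4 downbeat P8
bar 1: v0=F3 v1=F4 downbeat P8
bar 2: v0=E3 v1=C4 downbeat m6
bar 3: v0=C3 v1=E3 downbeat M3
bar 4: v0=B2 v1=D3 downbeat m3
bar 5: v0=A2 v1=F3 downbeat m6
bar 6: v0=F2 v1=F3 downbeat P8
bar 7: v0=G2 v1=E3 downbeat M6
bar 8: v0=B3 v1=G4 downbeat m6
bar 9: v0=A3 v1=A4 downbeat P8
  -> R7 @ bar 8 tick 0 v(0,): G2->B3 leap 16st
  -> R7 @ bar 8 tick 0 v(1,): B2->G4 leap 20st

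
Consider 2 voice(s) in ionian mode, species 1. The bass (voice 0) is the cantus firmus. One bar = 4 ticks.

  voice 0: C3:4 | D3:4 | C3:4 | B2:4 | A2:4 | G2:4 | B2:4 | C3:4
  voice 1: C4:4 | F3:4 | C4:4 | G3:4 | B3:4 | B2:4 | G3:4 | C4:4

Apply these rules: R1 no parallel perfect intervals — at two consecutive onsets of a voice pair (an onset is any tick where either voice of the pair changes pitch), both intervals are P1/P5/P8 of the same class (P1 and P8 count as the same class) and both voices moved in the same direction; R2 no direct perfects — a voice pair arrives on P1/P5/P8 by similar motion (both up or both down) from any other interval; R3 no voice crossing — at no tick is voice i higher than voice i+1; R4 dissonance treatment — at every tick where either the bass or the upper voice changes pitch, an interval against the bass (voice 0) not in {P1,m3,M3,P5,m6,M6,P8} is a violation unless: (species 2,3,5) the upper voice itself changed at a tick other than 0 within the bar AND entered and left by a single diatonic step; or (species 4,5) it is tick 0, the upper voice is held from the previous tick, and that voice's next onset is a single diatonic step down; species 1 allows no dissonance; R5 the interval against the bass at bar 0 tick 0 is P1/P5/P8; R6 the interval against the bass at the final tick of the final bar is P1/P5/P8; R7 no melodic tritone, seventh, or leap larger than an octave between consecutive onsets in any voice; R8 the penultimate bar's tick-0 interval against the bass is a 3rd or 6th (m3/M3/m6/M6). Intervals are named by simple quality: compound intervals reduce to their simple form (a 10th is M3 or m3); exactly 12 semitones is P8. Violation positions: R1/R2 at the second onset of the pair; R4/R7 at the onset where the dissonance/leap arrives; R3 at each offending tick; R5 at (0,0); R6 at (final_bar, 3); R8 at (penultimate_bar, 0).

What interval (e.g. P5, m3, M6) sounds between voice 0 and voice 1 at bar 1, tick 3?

voice 0=D3 voice 1=F3 -> m3

m3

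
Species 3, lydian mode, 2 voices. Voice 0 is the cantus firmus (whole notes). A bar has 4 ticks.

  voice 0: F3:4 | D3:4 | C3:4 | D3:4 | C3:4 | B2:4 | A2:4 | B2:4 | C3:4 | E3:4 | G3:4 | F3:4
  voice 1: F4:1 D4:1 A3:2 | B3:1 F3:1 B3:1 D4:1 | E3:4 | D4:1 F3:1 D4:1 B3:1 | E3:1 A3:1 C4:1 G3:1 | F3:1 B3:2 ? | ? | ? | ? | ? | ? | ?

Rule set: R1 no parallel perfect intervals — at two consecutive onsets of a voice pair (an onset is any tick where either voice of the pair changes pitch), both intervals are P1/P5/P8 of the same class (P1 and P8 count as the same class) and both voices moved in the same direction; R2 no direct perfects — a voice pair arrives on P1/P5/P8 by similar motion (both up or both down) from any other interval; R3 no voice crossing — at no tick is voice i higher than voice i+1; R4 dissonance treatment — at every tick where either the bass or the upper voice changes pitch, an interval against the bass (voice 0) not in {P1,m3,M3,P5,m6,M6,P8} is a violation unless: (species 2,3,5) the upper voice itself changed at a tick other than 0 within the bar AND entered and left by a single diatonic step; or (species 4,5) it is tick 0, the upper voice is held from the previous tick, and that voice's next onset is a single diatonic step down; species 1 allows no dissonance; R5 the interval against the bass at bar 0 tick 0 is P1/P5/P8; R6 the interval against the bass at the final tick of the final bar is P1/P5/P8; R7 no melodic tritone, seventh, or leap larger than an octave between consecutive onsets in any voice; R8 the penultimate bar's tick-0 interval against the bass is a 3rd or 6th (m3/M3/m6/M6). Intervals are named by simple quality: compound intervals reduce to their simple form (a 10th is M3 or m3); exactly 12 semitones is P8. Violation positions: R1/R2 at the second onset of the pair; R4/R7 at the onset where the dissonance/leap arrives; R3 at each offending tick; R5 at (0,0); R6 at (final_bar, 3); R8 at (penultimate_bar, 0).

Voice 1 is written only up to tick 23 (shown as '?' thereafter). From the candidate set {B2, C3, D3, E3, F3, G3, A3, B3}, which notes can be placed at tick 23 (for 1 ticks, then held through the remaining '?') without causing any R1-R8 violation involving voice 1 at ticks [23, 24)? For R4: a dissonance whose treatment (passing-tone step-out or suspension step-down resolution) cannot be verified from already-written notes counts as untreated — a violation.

{B2, B3, D3, G3}

B2: legal
C3: violates R4,R7
D3: legal
E3: violates R4
F3: violates R4,R7
G3: legal
A3: violates R4
B3: legal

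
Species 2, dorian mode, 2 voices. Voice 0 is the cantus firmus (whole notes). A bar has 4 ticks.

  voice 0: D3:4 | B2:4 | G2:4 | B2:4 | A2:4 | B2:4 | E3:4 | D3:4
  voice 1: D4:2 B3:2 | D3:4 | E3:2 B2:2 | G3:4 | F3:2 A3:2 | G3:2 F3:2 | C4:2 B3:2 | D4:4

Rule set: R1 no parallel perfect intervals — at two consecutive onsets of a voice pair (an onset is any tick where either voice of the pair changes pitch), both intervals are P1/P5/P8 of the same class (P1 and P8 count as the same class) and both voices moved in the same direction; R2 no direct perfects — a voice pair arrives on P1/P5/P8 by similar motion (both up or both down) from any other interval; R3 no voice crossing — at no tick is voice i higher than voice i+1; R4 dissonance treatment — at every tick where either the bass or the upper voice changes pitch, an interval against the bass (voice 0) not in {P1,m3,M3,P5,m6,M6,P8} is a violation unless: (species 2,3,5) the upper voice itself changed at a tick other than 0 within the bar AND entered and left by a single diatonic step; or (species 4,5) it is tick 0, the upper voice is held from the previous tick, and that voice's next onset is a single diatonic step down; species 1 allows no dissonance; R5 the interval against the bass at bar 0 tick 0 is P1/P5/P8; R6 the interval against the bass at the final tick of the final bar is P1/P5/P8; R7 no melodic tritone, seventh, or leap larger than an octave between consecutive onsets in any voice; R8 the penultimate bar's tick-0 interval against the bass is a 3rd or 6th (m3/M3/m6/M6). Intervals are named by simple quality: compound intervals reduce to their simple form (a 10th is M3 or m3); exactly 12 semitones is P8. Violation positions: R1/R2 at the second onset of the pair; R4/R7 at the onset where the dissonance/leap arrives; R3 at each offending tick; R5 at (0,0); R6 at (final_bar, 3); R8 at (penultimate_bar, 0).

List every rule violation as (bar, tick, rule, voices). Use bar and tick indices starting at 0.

(5, 2, R4, (0, 1))

bar 0: v0=D3 v1=D4 downbeat P8
bar 1: v0=B2 v1=D3 downbeat m3
bar 2: v0=G2 v1=E3 downbeat M6
bar 3: v0=B2 v1=G3 downbeat m6
bar 4: v0=A2 v1=F3 downbeat m6
bar 5: v0=B2 v1=G3 downbeat m6
bar 6: v0=E3 v1=C4 downbeat m6
bar 7: v0=D3 v1=D4 downbeat P8
  -> R4 @ bar 5 tick 2 v(0, 1): B2/F3 TT untreated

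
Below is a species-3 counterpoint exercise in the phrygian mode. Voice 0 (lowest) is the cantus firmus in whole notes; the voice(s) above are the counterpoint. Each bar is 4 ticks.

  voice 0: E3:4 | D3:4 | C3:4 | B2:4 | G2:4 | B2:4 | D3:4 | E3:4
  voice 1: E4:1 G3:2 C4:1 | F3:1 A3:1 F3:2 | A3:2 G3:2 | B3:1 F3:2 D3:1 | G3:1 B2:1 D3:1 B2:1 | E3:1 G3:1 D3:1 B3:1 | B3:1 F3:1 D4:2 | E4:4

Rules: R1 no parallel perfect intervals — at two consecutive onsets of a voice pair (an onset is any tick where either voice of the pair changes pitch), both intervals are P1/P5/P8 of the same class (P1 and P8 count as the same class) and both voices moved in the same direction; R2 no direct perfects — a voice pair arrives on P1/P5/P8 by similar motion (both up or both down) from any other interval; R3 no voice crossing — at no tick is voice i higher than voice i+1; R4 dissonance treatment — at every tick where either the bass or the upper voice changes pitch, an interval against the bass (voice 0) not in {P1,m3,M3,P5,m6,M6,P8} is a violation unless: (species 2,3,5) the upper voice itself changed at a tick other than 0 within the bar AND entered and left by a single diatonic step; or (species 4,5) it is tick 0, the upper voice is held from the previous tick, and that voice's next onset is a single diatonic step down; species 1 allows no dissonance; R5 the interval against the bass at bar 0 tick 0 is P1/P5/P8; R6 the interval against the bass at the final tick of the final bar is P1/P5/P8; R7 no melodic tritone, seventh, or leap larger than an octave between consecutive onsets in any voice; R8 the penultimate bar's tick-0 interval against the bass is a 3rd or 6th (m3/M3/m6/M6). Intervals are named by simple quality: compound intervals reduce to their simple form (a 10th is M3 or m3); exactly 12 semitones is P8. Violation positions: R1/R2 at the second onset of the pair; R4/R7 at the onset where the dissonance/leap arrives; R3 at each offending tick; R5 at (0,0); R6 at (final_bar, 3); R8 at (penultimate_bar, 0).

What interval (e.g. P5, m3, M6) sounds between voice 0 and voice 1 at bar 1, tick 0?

voice 0=D3 voice 1=F3 -> m3

m3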